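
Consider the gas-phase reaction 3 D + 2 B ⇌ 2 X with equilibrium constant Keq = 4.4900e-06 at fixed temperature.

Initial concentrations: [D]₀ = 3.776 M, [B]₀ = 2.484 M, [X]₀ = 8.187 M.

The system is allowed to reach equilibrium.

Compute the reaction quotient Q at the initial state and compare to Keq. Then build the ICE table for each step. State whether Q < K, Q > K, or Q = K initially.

Q₀ = 0.2018 vs Keq = 4.4900e-06 ⇒ Q>K, reverse
Step 1:
                  D         B         X
  init        3.776     2.484     8.187
  Δ           10.62      7.08     -7.08
  eq           14.4     9.564     1.107
  solve Keq expr → x = -3.54; check Q = 4.4900e-06

Q₀ = 0.2018; Q > K (proceeds reverse)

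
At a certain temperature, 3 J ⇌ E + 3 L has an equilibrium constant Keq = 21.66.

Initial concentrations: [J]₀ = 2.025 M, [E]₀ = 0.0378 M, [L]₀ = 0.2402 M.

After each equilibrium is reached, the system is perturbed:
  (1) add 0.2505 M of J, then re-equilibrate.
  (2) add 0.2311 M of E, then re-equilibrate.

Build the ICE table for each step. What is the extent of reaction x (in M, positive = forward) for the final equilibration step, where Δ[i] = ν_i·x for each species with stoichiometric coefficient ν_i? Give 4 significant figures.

Q₀ = 6.3086e-05 vs Keq = 21.66 ⇒ Q<K, forward
Step 1:
                    J           E           L
  init          2.025      0.0378      0.2402
  Δ            -1.512      0.5041       1.512
  eq           0.5126      0.5419       1.753
  solve Keq expr → x = 0.5041; check Q = 21.66
Then add 0.2505 M of J.
Step 2:
                    J           E           L
  init         0.7631      0.5419       1.753
  Δ           -0.1784     0.05946      0.1784
  eq           0.5847      0.6014       1.931
  solve Keq expr → x = 0.05946; check Q = 21.66
Then add 0.2311 M of E.
Step 3:
                    J           E           L
  init         0.5847      0.8325       1.931
  Δ           0.04705    -0.01568    -0.04705
  eq           0.6318      0.8168       1.884
  solve Keq expr → x = -0.01568; check Q = 21.66

x = -0.01568 M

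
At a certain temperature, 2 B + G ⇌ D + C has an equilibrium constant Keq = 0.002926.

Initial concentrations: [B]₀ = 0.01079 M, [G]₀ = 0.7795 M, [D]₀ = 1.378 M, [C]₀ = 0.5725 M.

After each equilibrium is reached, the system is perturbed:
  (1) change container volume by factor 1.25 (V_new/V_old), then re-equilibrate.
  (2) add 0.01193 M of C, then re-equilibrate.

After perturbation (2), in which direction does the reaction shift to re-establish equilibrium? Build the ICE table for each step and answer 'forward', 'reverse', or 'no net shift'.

Direction: reverse

Q₀ = 8693 vs Keq = 0.002926 ⇒ Q>K, reverse
Step 1:
                  B         G         D         C
  Initial   0.01079    0.7795     1.378    0.5725
  Change      1.132    0.5662   -0.5662   -0.5662
  Equil       1.143     1.346    0.8118  0.006338
  solve Keq expr → x = -0.5662; check Q = 0.002926
Then change container volume by factor 1.25 (V_new/V_old).
Step 2:
                  B         G         D         C
  Initial    0.9145     1.077    0.6495   0.00507
  Change   0.001973 9.8655e-04 -9.8655e-04 -9.8655e-04
  Equil      0.9165     1.078    0.6485  0.004083
  solve Keq expr → x = -9.8655e-04; check Q = 0.002926
Then add 0.01193 M of C.
Step 3:
                  B         G         D         C
  Initial    0.9165     1.078    0.6485   0.01601
  Change    0.02319    0.0116   -0.0116   -0.0116
  Equil      0.9397     1.089    0.6369  0.004418
  solve Keq expr → x = -0.0116; check Q = 0.002926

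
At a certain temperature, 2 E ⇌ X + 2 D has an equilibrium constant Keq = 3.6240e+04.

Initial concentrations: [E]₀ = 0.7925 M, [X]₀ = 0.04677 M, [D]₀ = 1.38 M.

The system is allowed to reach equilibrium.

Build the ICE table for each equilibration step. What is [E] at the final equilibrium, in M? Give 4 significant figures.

[E]_eq = 0.007537 M

Q₀ = 0.1418 vs Keq = 3.6240e+04 ⇒ Q<K, forward
Step 1:
                  E         X         D
  init       0.7925   0.04677      1.38
  Δ          -0.785    0.3925     0.785
  eq       0.007537    0.4393     2.165
  solve Keq expr → x = 0.3925; check Q = 3.6240e+04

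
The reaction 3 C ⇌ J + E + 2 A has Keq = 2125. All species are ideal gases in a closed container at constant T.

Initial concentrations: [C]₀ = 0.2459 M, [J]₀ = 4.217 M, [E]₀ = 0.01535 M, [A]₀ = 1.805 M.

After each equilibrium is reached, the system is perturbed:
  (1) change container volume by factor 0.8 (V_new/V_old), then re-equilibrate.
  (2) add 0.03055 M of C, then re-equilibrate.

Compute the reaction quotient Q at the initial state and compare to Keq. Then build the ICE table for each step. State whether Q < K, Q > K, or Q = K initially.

Q₀ = 14.18; Q < K (proceeds forward)

Q₀ = 14.18 vs Keq = 2125 ⇒ Q<K, forward
Step 1:
                   C          J          E          A
  Initial     0.2459      4.217    0.01535      1.805
  Change     -0.1655    0.05516    0.05516     0.1103
  Equil      0.08042      4.272    0.07051      1.915
  solve Keq expr → x = 0.05516; check Q = 2125
Then change container volume by factor 0.8 (V_new/V_old).
Step 2:
                   C          J          E          A
  Initial     0.1005       5.34    0.08814      2.394
  Change    0.006692  -0.002231  -0.002231  -0.004461
  Equil       0.1072      5.338    0.08591       2.39
  solve Keq expr → x = -0.002231; check Q = 2125
Then add 0.03055 M of C.
Step 3:
                   C          J          E          A
  Initial     0.1378      5.338    0.08591       2.39
  Change     -0.0264   0.008801   0.008801     0.0176
  Equil       0.1114      5.347    0.09471      2.407
  solve Keq expr → x = 0.008801; check Q = 2125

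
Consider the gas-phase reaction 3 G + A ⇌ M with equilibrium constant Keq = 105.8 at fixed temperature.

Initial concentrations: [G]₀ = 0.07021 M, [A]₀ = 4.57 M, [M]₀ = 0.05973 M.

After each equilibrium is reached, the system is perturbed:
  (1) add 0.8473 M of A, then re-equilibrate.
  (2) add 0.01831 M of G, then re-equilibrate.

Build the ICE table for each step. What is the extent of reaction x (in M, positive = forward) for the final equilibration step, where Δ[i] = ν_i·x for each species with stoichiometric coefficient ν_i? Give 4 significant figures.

x = 0.005651 M

Q₀ = 37.76 vs Keq = 105.8 ⇒ Q<K, forward
Step 1:
                  G         A         M
  init      0.07021      4.57   0.05973
  Δ        -0.01871 -0.006236  0.006236
  eq         0.0515     4.564   0.06597
  solve Keq expr → x = 0.006236; check Q = 105.8
Then add 0.8473 M of A.
Step 2:
                  G         A         M
  init       0.0515     5.411   0.06597
  Δ       -0.002625 -8.7511e-04 8.7511e-04
  eq        0.04888      5.41   0.06684
  solve Keq expr → x = 8.7511e-04; check Q = 105.8
Then add 0.01831 M of G.
Step 3:
                  G         A         M
  init      0.06719      5.41   0.06684
  Δ        -0.01695 -0.005651  0.005651
  eq        0.05024     5.405   0.07249
  solve Keq expr → x = 0.005651; check Q = 105.8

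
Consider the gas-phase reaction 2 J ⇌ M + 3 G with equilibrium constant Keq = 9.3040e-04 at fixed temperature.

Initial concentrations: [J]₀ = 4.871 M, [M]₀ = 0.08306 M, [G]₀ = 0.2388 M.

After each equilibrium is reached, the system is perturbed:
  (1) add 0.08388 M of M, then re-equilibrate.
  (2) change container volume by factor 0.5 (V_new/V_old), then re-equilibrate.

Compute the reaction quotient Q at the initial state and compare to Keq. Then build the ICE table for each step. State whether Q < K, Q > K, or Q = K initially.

Q₀ = 4.7671e-05; Q < K (proceeds forward)

Q₀ = 4.7671e-05 vs Keq = 9.3040e-04 ⇒ Q<K, forward
Step 1:
                   J          M          G
  Initial      4.871    0.08306     0.2388
  Change     -0.1713    0.08564     0.2569
  Equil          4.7     0.1687     0.4957
  solve Keq expr → x = 0.08564; check Q = 9.3040e-04
Then add 0.08388 M of M.
Step 2:
                   J          M          G
  Initial        4.7     0.2526     0.4957
  Change     0.03351   -0.01676   -0.05027
  Equil        4.733     0.2358     0.4455
  solve Keq expr → x = -0.01676; check Q = 9.3040e-04
Then change container volume by factor 0.5 (V_new/V_old).
Step 3:
                   J          M          G
  Initial      9.466     0.4716     0.8909
  Change      0.1861   -0.09304    -0.2791
  Equil        9.653     0.3786     0.6118
  solve Keq expr → x = -0.09304; check Q = 9.3040e-04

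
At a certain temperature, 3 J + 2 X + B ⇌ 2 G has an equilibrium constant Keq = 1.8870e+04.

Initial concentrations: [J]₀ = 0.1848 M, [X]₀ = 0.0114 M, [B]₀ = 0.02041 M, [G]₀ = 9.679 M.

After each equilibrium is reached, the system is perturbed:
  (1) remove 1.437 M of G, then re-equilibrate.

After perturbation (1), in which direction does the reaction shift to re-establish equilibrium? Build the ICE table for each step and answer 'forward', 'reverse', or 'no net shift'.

Direction: forward

Q₀ = 5.5963e+09 vs Keq = 1.8870e+04 ⇒ Q>K, reverse
Step 1:
                  J         X         B         G
  init       0.1848    0.0114   0.02041     9.679
  Δ          0.4589    0.3059     0.153   -0.3059
  eq         0.6437    0.3173    0.1734     9.373
  solve Keq expr → x = -0.153; check Q = 1.8870e+04
Then remove 1.437 M of G.
Step 2:
                  J         X         B         G
  init       0.6437    0.3173    0.1734     7.936
  Δ        -0.02957  -0.01971 -0.009856   0.01971
  eq         0.6141    0.2976    0.1635     7.956
  solve Keq expr → x = 0.009856; check Q = 1.8870e+04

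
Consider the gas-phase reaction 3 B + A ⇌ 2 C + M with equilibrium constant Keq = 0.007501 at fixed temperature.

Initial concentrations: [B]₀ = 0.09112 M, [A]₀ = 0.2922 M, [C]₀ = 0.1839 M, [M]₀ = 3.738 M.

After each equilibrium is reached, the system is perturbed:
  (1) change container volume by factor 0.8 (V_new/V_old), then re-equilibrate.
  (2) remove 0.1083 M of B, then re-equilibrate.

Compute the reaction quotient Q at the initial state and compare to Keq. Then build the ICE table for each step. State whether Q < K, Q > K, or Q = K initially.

Q₀ = 571.8 vs Keq = 0.007501 ⇒ Q>K, reverse
Step 1:
                   B          A          C          M
  I          0.09112     0.2922     0.1839      3.738
  C           0.2669    0.08895    -0.1779   -0.08895
  E            0.358     0.3812   0.005995      3.649
  solve Keq expr → x = -0.08895; check Q = 0.007501
Then change container volume by factor 0.8 (V_new/V_old).
Step 2:
                   B          A          C          M
  I           0.4475     0.4764   0.007494      4.561
  C        -0.001267 -4.2244e-04 8.4489e-04 4.2244e-04
  E           0.4462      0.476   0.008339      4.562
  solve Keq expr → x = 4.2244e-04; check Q = 0.007501
Then remove 0.1083 M of B.
Step 3:
                   B          A          C          M
  I           0.3379      0.476   0.008339      4.562
  C         0.004101   0.001367  -0.002734  -0.001367
  E            0.342     0.4774   0.005605       4.56
  solve Keq expr → x = -0.001367; check Q = 0.007501

Q₀ = 571.8; Q > K (proceeds reverse)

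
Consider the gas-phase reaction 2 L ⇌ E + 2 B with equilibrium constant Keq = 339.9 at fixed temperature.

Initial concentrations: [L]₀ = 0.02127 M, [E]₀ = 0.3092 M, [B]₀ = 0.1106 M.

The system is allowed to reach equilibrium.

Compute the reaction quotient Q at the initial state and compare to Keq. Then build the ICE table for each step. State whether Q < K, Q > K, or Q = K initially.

Q₀ = 8.36 vs Keq = 339.9 ⇒ Q<K, forward
Step 1:
                  L         E         B
  Initial   0.02127    0.3092    0.1106
  Change   -0.01736  0.008678   0.01736
  Equil    0.003913    0.3179     0.128
  solve Keq expr → x = 0.008678; check Q = 339.9

Q₀ = 8.36; Q < K (proceeds forward)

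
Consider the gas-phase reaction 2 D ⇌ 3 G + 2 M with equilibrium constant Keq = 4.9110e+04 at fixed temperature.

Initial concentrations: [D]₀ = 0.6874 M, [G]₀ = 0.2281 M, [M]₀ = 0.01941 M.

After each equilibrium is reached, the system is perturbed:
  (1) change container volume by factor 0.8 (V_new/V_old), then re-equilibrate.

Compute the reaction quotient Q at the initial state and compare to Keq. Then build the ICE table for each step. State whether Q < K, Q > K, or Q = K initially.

Q₀ = 9.4625e-06; Q < K (proceeds forward)

Q₀ = 9.4625e-06 vs Keq = 4.9110e+04 ⇒ Q<K, forward
Step 1:
                    D           G           M
  init         0.6874      0.2281     0.01941
  Δ            -0.683       1.024       0.683
  eq         0.004443       1.253      0.7024
  solve Keq expr → x = 0.3415; check Q = 4.9110e+04
Then change container volume by factor 0.8 (V_new/V_old).
Step 2:
                    D           G           M
  init       0.005554       1.566       0.878
  Δ          0.002165   -0.003247   -0.002165
  eq         0.007718       1.562      0.8758
  solve Keq expr → x = -0.001082; check Q = 4.9110e+04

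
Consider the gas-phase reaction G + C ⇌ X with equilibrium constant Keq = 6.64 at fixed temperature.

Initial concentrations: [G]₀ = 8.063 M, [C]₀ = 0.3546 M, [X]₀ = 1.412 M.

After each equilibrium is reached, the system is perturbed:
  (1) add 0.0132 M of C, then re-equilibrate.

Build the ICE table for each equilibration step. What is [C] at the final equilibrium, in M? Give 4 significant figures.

[C]_eq = 0.03402 M

Q₀ = 0.4939 vs Keq = 6.64 ⇒ Q<K, forward
Step 1:
                   G          C          X
  init         8.063     0.3546      1.412
  Δ          -0.3209    -0.3209     0.3209
  eq           7.742    0.03371      1.733
  solve Keq expr → x = 0.3209; check Q = 6.64
Then add 0.0132 M of C.
Step 2:
                   G          C          X
  init         7.742    0.04691      1.733
  Δ         -0.01289   -0.01289    0.01289
  eq           7.729    0.03402      1.746
  solve Keq expr → x = 0.01289; check Q = 6.64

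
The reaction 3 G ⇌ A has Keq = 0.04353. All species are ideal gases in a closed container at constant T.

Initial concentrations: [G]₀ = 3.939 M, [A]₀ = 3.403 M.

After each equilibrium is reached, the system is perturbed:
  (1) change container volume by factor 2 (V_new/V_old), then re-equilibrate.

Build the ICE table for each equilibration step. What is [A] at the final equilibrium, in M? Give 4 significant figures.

Q₀ = 0.05568 vs Keq = 0.04353 ⇒ Q>K, reverse
Step 1:
                    G           A
  I             3.939       3.403
  C            0.2952    -0.09842
  E             4.234       3.305
  solve Keq expr → x = -0.09842; check Q = 0.04353
Then change container volume by factor 2 (V_new/V_old).
Step 2:
                    G           A
  I             2.117       1.652
  C                 1     -0.3334
  E             3.117       1.319
  solve Keq expr → x = -0.3334; check Q = 0.04353

[A]_eq = 1.319 M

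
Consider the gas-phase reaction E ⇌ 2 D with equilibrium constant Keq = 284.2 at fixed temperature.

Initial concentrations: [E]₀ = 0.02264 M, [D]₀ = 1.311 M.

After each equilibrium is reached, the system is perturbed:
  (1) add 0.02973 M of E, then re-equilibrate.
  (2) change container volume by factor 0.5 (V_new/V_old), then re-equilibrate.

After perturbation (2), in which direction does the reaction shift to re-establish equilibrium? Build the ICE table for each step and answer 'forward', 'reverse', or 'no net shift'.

Q₀ = 75.92 vs Keq = 284.2 ⇒ Q<K, forward
Step 1:
                  E         D
  Initial   0.02264     1.311
  Change   -0.01629   0.03258
  Equil    0.006352     1.344
  solve Keq expr → x = 0.01629; check Q = 284.2
Then add 0.02973 M of E.
Step 2:
                  E         D
  Initial   0.03608     1.344
  Change   -0.02917   0.05833
  Equil    0.006915     1.402
  solve Keq expr → x = 0.02917; check Q = 284.2
Then change container volume by factor 0.5 (V_new/V_old).
Step 3:
                  E         D
  Initial   0.01383     2.804
  Change    0.01331  -0.02662
  Equil     0.02714     2.777
  solve Keq expr → x = -0.01331; check Q = 284.2

Direction: reverse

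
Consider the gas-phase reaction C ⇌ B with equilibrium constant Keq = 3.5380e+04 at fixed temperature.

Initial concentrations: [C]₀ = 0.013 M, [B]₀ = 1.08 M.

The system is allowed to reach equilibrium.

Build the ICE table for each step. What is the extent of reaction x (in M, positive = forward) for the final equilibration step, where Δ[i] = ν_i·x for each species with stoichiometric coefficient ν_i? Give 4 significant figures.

Q₀ = 83.08 vs Keq = 3.5380e+04 ⇒ Q<K, forward
Step 1:
                    C           B
  I             0.013        1.08
  C          -0.01297     0.01297
  E        3.0892e-05       1.093
  solve Keq expr → x = 0.01297; check Q = 3.5380e+04

x = 0.01297 M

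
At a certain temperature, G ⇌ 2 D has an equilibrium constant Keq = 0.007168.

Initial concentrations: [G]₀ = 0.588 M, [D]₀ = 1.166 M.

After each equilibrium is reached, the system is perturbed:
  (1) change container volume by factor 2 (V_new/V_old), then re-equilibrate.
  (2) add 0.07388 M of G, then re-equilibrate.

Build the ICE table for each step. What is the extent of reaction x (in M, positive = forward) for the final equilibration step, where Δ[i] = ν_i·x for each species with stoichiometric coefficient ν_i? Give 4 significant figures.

x = 0.001982 M

Q₀ = 2.312 vs Keq = 0.007168 ⇒ Q>K, reverse
Step 1:
                  G         D
  init        0.588     1.166
  Δ          0.5381    -1.076
  eq          1.126   0.08984
  solve Keq expr → x = -0.5381; check Q = 0.007168
Then change container volume by factor 2 (V_new/V_old).
Step 2:
                  G         D
  init        0.563   0.04492
  Δ       -0.009047   0.01809
  eq          0.554   0.06302
  solve Keq expr → x = 0.009047; check Q = 0.007168
Then add 0.07388 M of G.
Step 3:
                  G         D
  init       0.6279   0.06302
  Δ       -0.001982  0.003964
  eq         0.6259   0.06698
  solve Keq expr → x = 0.001982; check Q = 0.007168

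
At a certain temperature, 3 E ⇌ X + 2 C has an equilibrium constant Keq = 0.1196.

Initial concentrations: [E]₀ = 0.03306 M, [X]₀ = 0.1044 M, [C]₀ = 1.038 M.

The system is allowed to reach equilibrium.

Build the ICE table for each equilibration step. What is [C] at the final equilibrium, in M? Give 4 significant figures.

[C]_eq = 0.8412 M

Q₀ = 3113 vs Keq = 0.1196 ⇒ Q>K, reverse
Step 1:
                   E          X          C
  init       0.03306     0.1044      1.038
  Δ           0.2953   -0.09842    -0.1968
  eq          0.3283   0.005982     0.8412
  solve Keq expr → x = -0.09842; check Q = 0.1196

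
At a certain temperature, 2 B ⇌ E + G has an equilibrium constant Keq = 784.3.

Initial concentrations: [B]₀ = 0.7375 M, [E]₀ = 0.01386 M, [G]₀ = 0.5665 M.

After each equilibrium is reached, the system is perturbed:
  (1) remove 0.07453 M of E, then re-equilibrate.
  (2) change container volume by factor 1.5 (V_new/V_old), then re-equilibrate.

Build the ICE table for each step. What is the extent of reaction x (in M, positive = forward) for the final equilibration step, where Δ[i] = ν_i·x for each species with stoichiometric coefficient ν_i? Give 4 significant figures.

x = 0 M

Q₀ = 0.01444 vs Keq = 784.3 ⇒ Q<K, forward
Step 1:
                  B         E         G
  I          0.7375   0.01386    0.5665
  C         -0.7166    0.3583    0.3583
  E         0.02095    0.3721    0.9248
  solve Keq expr → x = 0.3583; check Q = 784.3
Then remove 0.07453 M of E.
Step 2:
                  B         E         G
  I         0.02095    0.2976    0.9248
  C        -0.00217  0.001085  0.001085
  E         0.01878    0.2987    0.9259
  solve Keq expr → x = 0.001085; check Q = 784.3
Then change container volume by factor 1.5 (V_new/V_old).
Step 3:
                  B         E         G
  I         0.01252    0.1991    0.6172
  C               0         0         0
  E         0.01252    0.1991    0.6172
  solve Keq expr → x = 0; check Q = 784.3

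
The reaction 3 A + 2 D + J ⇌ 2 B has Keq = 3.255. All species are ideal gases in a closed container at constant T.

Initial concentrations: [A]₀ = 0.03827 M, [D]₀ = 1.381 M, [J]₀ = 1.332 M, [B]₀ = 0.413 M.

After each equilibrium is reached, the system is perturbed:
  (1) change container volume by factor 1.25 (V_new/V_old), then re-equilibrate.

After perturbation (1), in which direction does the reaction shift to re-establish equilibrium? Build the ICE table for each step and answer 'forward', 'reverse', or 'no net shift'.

Direction: reverse

Q₀ = 1198 vs Keq = 3.255 ⇒ Q>K, reverse
Step 1:
                  A         D         J         B
  init      0.03827     1.381     1.332     0.413
  Δ          0.1692    0.1128   0.05641   -0.1128
  eq         0.2075     1.494     1.388    0.3002
  solve Keq expr → x = -0.05641; check Q = 3.255
Then change container volume by factor 1.25 (V_new/V_old).
Step 2:
                  A         D         J         B
  init        0.166     1.195     1.111    0.2401
  Δ         0.03791   0.02527   0.01264  -0.02527
  eq         0.2039      1.22     1.123    0.2149
  solve Keq expr → x = -0.01264; check Q = 3.255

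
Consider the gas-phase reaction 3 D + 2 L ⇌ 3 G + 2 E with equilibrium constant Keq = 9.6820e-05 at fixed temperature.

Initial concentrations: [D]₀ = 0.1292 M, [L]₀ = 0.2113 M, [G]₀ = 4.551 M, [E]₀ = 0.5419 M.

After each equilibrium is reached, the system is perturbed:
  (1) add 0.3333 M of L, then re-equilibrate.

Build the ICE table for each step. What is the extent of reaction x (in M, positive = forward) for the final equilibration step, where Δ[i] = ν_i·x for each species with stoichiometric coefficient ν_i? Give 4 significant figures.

x = 2.0579e-04 M

Q₀ = 2.8746e+05 vs Keq = 9.6820e-05 ⇒ Q>K, reverse
Step 1:
                    D           L           G           E
  Initial      0.1292      0.2113       4.551      0.5419
  Change       0.8114       0.541     -0.8114      -0.541
  Equil        0.9406      0.7523        3.74  9.3383e-04
  solve Keq expr → x = -0.2705; check Q = 9.6820e-05
Then add 0.3333 M of L.
Step 2:
                    D           L           G           E
  Initial      0.9406       1.086        3.74  9.3383e-04
  Change  -6.1736e-04 -4.1157e-04  6.1736e-04  4.1157e-04
  Equil          0.94       1.085        3.74    0.001345
  solve Keq expr → x = 2.0579e-04; check Q = 9.6820e-05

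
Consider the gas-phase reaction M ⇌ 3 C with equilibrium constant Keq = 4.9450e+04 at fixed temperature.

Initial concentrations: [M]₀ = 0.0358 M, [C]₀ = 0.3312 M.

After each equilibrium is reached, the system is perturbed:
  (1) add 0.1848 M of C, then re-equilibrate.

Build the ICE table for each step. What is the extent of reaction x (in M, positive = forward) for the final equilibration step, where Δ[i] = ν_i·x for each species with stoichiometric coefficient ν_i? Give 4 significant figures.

Q₀ = 1.015 vs Keq = 4.9450e+04 ⇒ Q<K, forward
Step 1:
                  M         C
  init       0.0358    0.3312
  Δ         -0.0358    0.1074
  eq      1.7062e-06    0.4386
  solve Keq expr → x = 0.0358; check Q = 4.9450e+04
Then add 0.1848 M of C.
Step 2:
                  M         C
  init    1.7062e-06    0.6234
  Δ       3.1928e-06 -9.5783e-06
  eq      4.8990e-06    0.6234
  solve Keq expr → x = -3.1928e-06; check Q = 4.9450e+04

x = -3.1928e-06 M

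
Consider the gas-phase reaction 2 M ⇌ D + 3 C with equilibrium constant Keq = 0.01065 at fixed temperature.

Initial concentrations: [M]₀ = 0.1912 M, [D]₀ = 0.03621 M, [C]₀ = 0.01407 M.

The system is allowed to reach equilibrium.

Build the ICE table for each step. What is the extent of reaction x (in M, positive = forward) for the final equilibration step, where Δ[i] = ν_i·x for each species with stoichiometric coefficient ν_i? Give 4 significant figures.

x = 0.03718 M

Q₀ = 2.7589e-06 vs Keq = 0.01065 ⇒ Q<K, forward
Step 1:
                  M         D         C
  Initial    0.1912   0.03621   0.01407
  Change   -0.07435   0.03718    0.1115
  Equil      0.1168   0.07339    0.1256
  solve Keq expr → x = 0.03718; check Q = 0.01065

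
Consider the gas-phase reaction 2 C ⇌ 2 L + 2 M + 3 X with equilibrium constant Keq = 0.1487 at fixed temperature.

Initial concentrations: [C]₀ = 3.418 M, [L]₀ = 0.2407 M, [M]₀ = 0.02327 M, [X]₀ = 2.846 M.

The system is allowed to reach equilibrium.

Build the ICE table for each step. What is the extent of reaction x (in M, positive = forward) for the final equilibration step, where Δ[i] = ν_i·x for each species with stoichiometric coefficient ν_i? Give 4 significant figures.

Q₀ = 6.1902e-05 vs Keq = 0.1487 ⇒ Q<K, forward
Step 1:
                   C          L          M          X
  Initial      3.418     0.2407    0.02327      2.846
  Change     -0.3241     0.3241     0.3241     0.4861
  Equil        3.094     0.5648     0.3473      3.332
  solve Keq expr → x = 0.162; check Q = 0.1487

x = 0.162 M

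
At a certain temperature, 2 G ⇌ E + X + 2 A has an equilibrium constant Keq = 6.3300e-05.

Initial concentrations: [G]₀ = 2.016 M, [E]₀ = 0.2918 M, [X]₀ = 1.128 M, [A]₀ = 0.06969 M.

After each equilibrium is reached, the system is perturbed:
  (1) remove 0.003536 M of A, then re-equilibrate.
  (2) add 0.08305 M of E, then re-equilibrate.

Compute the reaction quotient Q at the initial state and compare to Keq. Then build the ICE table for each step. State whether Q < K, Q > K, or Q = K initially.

Q₀ = 3.9333e-04 vs Keq = 6.3300e-05 ⇒ Q>K, reverse
Step 1:
                    G           E           X           A
  I             2.016      0.2918       1.128     0.06969
  C           0.03989    -0.01994    -0.01994    -0.03989
  E             2.056      0.2719       1.108      0.0298
  solve Keq expr → x = -0.01994; check Q = 6.3300e-05
Then remove 0.003536 M of A.
Step 2:
                    G           E           X           A
  I             2.056      0.2719       1.108     0.02627
  C         -0.003373    0.001686    0.001686    0.003373
  E             2.053      0.2735        1.11     0.02964
  solve Keq expr → x = 0.001686; check Q = 6.3300e-05
Then add 0.08305 M of E.
Step 3:
                    G           E           X           A
  I             2.053      0.3566        1.11     0.02964
  C          0.003549   -0.001775   -0.001775   -0.003549
  E             2.056      0.3548       1.108     0.02609
  solve Keq expr → x = -0.001775; check Q = 6.3300e-05

Q₀ = 3.9333e-04; Q > K (proceeds reverse)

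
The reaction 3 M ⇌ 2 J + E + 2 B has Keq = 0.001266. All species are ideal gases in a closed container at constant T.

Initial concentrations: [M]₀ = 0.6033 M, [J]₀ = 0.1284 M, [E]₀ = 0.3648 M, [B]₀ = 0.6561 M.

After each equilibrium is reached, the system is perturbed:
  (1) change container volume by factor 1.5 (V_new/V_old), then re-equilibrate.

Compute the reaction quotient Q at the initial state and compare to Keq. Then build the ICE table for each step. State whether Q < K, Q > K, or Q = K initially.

Q₀ = 0.01179 vs Keq = 0.001266 ⇒ Q>K, reverse
Step 1:
                   M          J          E          B
  I           0.6033     0.1284     0.3648     0.6561
  C          0.09988   -0.06659   -0.03329   -0.06659
  E           0.7032    0.06181     0.3315     0.5895
  solve Keq expr → x = -0.03329; check Q = 0.001266
Then change container volume by factor 1.5 (V_new/V_old).
Step 2:
                   M          J          E          B
  I           0.4688    0.04121      0.221      0.393
  C         -0.02064    0.01376   0.006881    0.01376
  E           0.4481    0.05497     0.2279     0.4068
  solve Keq expr → x = 0.006881; check Q = 0.001266

Q₀ = 0.01179; Q > K (proceeds reverse)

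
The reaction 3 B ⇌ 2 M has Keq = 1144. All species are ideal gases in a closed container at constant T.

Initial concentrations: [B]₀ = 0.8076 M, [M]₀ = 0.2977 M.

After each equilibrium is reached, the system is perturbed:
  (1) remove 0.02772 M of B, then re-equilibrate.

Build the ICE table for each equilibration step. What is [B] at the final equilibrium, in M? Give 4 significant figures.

Q₀ = 0.1683 vs Keq = 1144 ⇒ Q<K, forward
Step 1:
                   B          M
  init        0.8076     0.2977
  Δ          -0.7264     0.4843
  eq         0.08116      0.782
  solve Keq expr → x = 0.2421; check Q = 1144
Then remove 0.02772 M of B.
Step 2:
                   B          M
  init       0.05344      0.782
  Δ          0.02649   -0.01766
  eq         0.07993     0.7643
  solve Keq expr → x = -0.008831; check Q = 1144

[B]_eq = 0.07993 M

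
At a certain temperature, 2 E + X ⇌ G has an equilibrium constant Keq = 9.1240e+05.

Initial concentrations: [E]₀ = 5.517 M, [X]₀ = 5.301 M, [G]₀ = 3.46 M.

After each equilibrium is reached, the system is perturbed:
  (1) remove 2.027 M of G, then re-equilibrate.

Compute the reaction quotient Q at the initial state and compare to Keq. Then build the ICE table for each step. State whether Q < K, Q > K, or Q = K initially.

Q₀ = 0.02144 vs Keq = 9.1240e+05 ⇒ Q<K, forward
Step 1:
                  E         X         G
  init        5.517     5.301      3.46
  Δ          -5.515    -2.758     2.758
  eq       0.001637     2.543     6.218
  solve Keq expr → x = 2.758; check Q = 9.1240e+05
Then remove 2.027 M of G.
Step 2:
                  E         X         G
  init     0.001637     2.543     4.191
  Δ       -2.9299e-04 -1.4649e-04 1.4649e-04
  eq       0.001344     2.543     4.191
  solve Keq expr → x = 1.4649e-04; check Q = 9.1240e+05

Q₀ = 0.02144; Q < K (proceeds forward)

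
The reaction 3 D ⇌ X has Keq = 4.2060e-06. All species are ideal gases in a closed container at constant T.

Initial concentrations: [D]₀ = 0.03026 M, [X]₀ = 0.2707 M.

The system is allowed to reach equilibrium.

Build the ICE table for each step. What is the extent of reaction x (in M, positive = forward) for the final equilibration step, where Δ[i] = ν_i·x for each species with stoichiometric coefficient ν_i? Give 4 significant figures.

Q₀ = 9770 vs Keq = 4.2060e-06 ⇒ Q>K, reverse
Step 1:
                  D         X
  init      0.03026    0.2707
  Δ          0.8121   -0.2707
  eq         0.8424 2.5139e-06
  solve Keq expr → x = -0.2707; check Q = 4.2060e-06

x = -0.2707 M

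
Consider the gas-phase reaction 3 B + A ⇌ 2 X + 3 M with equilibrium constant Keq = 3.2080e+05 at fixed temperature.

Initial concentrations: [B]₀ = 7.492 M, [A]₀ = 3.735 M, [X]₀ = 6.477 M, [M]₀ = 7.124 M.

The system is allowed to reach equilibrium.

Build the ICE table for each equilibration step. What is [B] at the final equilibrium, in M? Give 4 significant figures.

Q₀ = 9.657 vs Keq = 3.2080e+05 ⇒ Q<K, forward
Step 1:
                    B           A           X           M
  init          7.492       3.735       6.477       7.124
  Δ            -6.633      -2.211       4.422       6.633
  eq           0.8585       1.524        10.9       13.76
  solve Keq expr → x = 2.211; check Q = 3.2080e+05

[B]_eq = 0.8585 M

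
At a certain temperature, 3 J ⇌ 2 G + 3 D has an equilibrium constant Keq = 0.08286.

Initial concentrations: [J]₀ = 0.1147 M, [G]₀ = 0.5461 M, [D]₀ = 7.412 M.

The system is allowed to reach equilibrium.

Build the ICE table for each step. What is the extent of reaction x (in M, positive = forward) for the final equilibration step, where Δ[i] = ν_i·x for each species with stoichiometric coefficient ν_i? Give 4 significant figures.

x = -0.2657 M

Q₀ = 8.0475e+04 vs Keq = 0.08286 ⇒ Q>K, reverse
Step 1:
                   J          G          D
  init        0.1147     0.5461      7.412
  Δ           0.7971    -0.5314    -0.7971
  eq          0.9118    0.01473      6.615
  solve Keq expr → x = -0.2657; check Q = 0.08286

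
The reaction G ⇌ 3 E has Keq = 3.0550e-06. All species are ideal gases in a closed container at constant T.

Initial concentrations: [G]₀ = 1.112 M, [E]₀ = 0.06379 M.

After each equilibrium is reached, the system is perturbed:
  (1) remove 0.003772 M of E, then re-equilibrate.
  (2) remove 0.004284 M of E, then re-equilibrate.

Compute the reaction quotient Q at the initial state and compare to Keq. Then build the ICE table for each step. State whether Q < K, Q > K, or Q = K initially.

Q₀ = 2.3343e-04 vs Keq = 3.0550e-06 ⇒ Q>K, reverse
Step 1:
                  G         E
  Initial     1.112   0.06379
  Change    0.01623  -0.04868
  Equil       1.128   0.01511
  solve Keq expr → x = -0.01623; check Q = 3.0550e-06
Then remove 0.003772 M of E.
Step 2:
                  G         E
  Initial     1.128   0.01133
  Change  -0.001255  0.003766
  Equil       1.127    0.0151
  solve Keq expr → x = 0.001255; check Q = 3.0550e-06
Then remove 0.004284 M of E.
Step 3:
                  G         E
  Initial     1.127   0.01082
  Change  -0.001426  0.004278
  Equil       1.126   0.01509
  solve Keq expr → x = 0.001426; check Q = 3.0550e-06

Q₀ = 2.3343e-04; Q > K (proceeds reverse)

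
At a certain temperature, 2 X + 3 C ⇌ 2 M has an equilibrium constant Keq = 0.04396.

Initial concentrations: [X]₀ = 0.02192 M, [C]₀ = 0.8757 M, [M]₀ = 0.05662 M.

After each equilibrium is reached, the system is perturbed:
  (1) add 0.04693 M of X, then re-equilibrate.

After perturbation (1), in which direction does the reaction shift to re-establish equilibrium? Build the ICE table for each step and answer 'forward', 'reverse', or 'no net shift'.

Q₀ = 9.936 vs Keq = 0.04396 ⇒ Q>K, reverse
Step 1:
                  X         C         M
  init      0.02192    0.8757   0.05662
  Δ         0.04399   0.06599  -0.04399
  eq        0.06591    0.9417   0.01263
  solve Keq expr → x = -0.022; check Q = 0.04396
Then add 0.04693 M of X.
Step 2:
                  X         C         M
  init       0.1128    0.9417   0.01263
  Δ       -0.007253  -0.01088  0.007253
  eq         0.1056    0.9308   0.01988
  solve Keq expr → x = 0.003626; check Q = 0.04396

Direction: forward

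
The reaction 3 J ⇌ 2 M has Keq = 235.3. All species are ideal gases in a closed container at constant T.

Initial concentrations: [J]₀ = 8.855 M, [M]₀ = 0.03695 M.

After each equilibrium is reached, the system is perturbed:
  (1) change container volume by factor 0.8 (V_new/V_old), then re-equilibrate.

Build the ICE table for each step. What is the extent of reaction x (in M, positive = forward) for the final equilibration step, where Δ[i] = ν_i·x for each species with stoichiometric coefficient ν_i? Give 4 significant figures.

x = 0.0147 M

Q₀ = 1.9664e-06 vs Keq = 235.3 ⇒ Q<K, forward
Step 1:
                  J         M
  I           8.855   0.03695
  C          -8.344     5.563
  E          0.5108       5.6
  solve Keq expr → x = 2.781; check Q = 235.3
Then change container volume by factor 0.8 (V_new/V_old).
Step 2:
                  J         M
  I          0.6385         7
  C        -0.04411   0.02941
  E          0.5944     7.029
  solve Keq expr → x = 0.0147; check Q = 235.3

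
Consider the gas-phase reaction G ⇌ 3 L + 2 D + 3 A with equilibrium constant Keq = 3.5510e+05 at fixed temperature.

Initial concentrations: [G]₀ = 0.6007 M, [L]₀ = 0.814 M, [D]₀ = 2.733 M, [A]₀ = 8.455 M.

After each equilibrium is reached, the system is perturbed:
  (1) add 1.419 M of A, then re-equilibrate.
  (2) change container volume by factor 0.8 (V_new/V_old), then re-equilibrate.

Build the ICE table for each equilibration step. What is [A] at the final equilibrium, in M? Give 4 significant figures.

[A]_eq = 13.07 M

Q₀ = 4054 vs Keq = 3.5510e+05 ⇒ Q<K, forward
Step 1:
                   G          L          D          A
  init        0.6007      0.814      2.733      8.455
  Δ          -0.3777      1.133     0.7554      1.133
  eq           0.223      1.947      3.488      9.588
  solve Keq expr → x = 0.3777; check Q = 3.5510e+05
Then add 1.419 M of A.
Step 2:
                   G          L          D          A
  init         0.223      1.947      3.488      11.01
  Δ          0.03804    -0.1141   -0.07608    -0.1141
  eq           0.261      1.833      3.412      10.89
  solve Keq expr → x = -0.03804; check Q = 3.5510e+05
Then change container volume by factor 0.8 (V_new/V_old).
Step 3:
                   G          L          D          A
  init        0.3263      2.291      4.265      13.62
  Δ           0.1821    -0.5463    -0.3642    -0.5463
  eq          0.5084      1.745      3.901      13.07
  solve Keq expr → x = -0.1821; check Q = 3.5510e+05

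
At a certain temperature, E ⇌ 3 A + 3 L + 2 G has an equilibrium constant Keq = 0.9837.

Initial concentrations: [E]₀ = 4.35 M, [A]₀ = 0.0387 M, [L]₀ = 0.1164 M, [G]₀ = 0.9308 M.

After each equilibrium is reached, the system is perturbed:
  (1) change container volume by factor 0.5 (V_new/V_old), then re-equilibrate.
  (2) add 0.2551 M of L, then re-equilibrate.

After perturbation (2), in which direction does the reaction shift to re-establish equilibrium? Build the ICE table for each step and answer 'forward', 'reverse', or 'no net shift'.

Direction: reverse

Q₀ = 1.8206e-08 vs Keq = 0.9837 ⇒ Q<K, forward
Step 1:
                   E          A          L          G
  I             4.35     0.0387     0.1164     0.9308
  C           -0.333     0.9989     0.9989     0.6659
  E            4.017      1.038      1.115      1.597
  solve Keq expr → x = 0.333; check Q = 0.9837
Then change container volume by factor 0.5 (V_new/V_old).
Step 2:
                   E          A          L          G
  I            8.034      2.075      2.231      3.193
  C           0.3657     -1.097     -1.097    -0.7314
  E              8.4     0.9781      1.134      2.462
  solve Keq expr → x = -0.3657; check Q = 0.9837
Then add 0.2551 M of L.
Step 3:
                   E          A          L          G
  I              8.4     0.9781      1.389      2.462
  C          0.03346    -0.1004    -0.1004   -0.06691
  E            8.433     0.8778      1.288      2.395
  solve Keq expr → x = -0.03346; check Q = 0.9837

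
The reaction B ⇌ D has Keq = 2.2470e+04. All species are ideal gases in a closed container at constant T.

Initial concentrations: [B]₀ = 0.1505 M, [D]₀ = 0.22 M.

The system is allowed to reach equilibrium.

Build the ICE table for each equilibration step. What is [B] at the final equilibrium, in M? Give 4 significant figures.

[B]_eq = 1.6488e-05 M

Q₀ = 1.462 vs Keq = 2.2470e+04 ⇒ Q<K, forward
Step 1:
                    B           D
  I            0.1505        0.22
  C           -0.1505      0.1505
  E        1.6488e-05      0.3705
  solve Keq expr → x = 0.1505; check Q = 2.2470e+04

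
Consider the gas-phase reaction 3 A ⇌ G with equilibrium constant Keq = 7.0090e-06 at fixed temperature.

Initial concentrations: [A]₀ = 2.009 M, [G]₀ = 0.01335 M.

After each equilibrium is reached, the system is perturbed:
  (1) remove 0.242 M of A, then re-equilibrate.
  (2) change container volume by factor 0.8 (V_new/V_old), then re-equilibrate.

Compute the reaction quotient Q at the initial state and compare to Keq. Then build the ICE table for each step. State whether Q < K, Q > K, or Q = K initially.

Q₀ = 0.001646 vs Keq = 7.0090e-06 ⇒ Q>K, reverse
Step 1:
                  A         G
  init        2.009   0.01335
  Δ         0.03987  -0.01329
  eq          2.049 6.0284e-05
  solve Keq expr → x = -0.01329; check Q = 7.0090e-06
Then remove 0.242 M of A.
Step 2:
                  A         G
  init        1.807 6.0284e-05
  Δ       5.6800e-05 -1.8933e-05
  eq          1.807 4.1350e-05
  solve Keq expr → x = -1.8933e-05; check Q = 7.0090e-06
Then change container volume by factor 0.8 (V_new/V_old).
Step 3:
                  A         G
  init        2.259 5.1688e-05
  Δ       -8.7195e-05 2.9065e-05
  eq          2.259 8.0753e-05
  solve Keq expr → x = 2.9065e-05; check Q = 7.0090e-06

Q₀ = 0.001646; Q > K (proceeds reverse)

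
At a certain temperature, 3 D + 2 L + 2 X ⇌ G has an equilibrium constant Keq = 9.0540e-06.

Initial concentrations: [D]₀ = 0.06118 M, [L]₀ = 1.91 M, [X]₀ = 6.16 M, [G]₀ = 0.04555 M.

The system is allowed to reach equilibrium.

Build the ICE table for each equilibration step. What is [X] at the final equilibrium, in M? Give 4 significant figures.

Q₀ = 1.437 vs Keq = 9.0540e-06 ⇒ Q>K, reverse
Step 1:
                   D          L          X          G
  Initial    0.06118       1.91       6.16    0.04555
  Change      0.1366    0.09108    0.09108   -0.04554
  Equil       0.1978      2.001      6.251 1.0963e-05
  solve Keq expr → x = -0.04554; check Q = 9.0540e-06

[X]_eq = 6.251 M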